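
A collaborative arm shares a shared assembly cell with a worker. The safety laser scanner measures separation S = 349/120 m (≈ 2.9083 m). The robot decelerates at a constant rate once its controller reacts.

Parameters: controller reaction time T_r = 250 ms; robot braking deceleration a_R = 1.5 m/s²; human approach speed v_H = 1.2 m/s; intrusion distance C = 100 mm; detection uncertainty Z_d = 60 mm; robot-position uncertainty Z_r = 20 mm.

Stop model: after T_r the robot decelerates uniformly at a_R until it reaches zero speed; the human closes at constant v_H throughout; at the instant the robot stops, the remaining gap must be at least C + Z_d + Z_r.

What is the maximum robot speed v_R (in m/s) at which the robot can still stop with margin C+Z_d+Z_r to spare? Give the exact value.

collect terms ⇒ (1/3)·v_R² + (21/20)·v_R + (-1457/600) = 0
  disc = (21/20)² − 4·(1/3)·(-1457/600) = 625/144 ; √disc = 25/12
  v_R = (−(21/20) + 25/12) / (2·(1/3)) = 31/20 m/s
check:
T_s = v_R/a_R = (31/20)/(3/2) = 1.0333 s
robot covers v_R·T_r = 1.5500·0.2500 = 0.3875 m before braking
robot covers 1.5500·1.0333 − ½·1.5000·1.0333² = 0.8008 m while stopping
human closes 1.2000·1.2833 = 1.5400 m
residual clearance needed = 0.1000+0.0600+0.0200 = 0.1800 m
sum ≈ 0.3875+0.8008+1.5400+0.1800 ≈ 2.9083 m = S ✓

v_R_max = 31/20 m/s = 1.5500 m/s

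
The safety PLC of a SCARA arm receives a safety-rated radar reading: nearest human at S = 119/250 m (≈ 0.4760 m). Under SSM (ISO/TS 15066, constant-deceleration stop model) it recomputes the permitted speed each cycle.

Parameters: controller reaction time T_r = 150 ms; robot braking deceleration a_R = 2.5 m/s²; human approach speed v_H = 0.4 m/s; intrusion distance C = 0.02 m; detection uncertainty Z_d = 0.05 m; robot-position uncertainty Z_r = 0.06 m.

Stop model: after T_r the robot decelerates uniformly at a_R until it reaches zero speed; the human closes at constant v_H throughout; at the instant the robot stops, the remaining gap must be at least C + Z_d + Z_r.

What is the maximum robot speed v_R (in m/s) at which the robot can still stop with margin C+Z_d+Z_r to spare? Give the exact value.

v_R_max = 13/20 m/s = 0.6500 m/s

at the boundary: (1/5)·v² + (31/100)·v + (-143/500) = 0
  disc = (31/100)² − 4·(1/5)·(-143/500) = 3249/10000 ; √disc = 57/100
  v_R = (−(31/100) + 57/100) / (2·(1/5)) = 13/20 m/s
check:
braking lasts T_s = (13/20)/(5/2) = 0.2600 s
robot in T_r: 0.6500·0.1500 = 0.0975 m
robot under decel: 0.6500²/(2·2.5000) = 0.0845 m
human closes 0.4000·0.4100 = 0.1640 m
residual clearance needed = 0.0200+0.0500+0.0600 = 0.1300 m
sum ≈ 0.0975+0.0845+0.1640+0.1300 ≈ 0.4760 m = S ✓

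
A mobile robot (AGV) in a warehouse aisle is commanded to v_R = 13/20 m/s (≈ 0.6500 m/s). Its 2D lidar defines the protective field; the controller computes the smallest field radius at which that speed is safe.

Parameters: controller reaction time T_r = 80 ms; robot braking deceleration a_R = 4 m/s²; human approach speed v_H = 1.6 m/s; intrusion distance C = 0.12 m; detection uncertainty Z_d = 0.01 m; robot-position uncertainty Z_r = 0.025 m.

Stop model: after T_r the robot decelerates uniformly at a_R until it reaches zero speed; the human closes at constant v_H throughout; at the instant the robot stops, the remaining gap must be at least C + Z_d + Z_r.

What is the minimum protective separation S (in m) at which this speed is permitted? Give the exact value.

braking lasts T_s = (13/20)/4 = 0.1625 s
robot covers v_R·T_r = 0.6500·0.0800 = 0.0520 m before braking
robot covers 0.6500·0.1625 − ½·4.0000·0.1625² = 0.0528 m while stopping
person approaches 1.6000·(0.0800+0.1625) = 0.3880 m
residual clearance needed = 0.1200+0.0100+0.0250 = 0.1550 m
S_min ≈ 0.0520+0.0528+0.3880+0.1550  ⇒  S_min = 2073/3200 m

S_min = 2073/3200 m = 0.6478 m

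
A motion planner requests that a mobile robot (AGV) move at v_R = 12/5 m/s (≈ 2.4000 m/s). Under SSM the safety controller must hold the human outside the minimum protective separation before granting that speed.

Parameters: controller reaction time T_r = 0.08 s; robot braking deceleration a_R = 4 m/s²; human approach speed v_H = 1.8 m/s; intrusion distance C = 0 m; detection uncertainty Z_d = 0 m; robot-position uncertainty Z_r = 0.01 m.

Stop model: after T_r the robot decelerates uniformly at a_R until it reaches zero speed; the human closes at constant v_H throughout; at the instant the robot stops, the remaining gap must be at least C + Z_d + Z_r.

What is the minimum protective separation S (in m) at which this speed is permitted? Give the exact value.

S_min = 1073/500 m = 2.1460 m

braking lasts T_s = (12/5)/4 = 0.6000 s
robot in T_r: 2.4000·0.0800 = 0.1920 m
robot under decel: 2.4000²/(2·4.0000) = 0.7200 m
human closes 1.8000·0.6800 = 1.2240 m
residual clearance needed = 0.0000+0.0000+0.0100 = 0.0100 m
S_min ≈ 0.1920+0.7200+1.2240+0.0100  ⇒  S_min = 1073/500 m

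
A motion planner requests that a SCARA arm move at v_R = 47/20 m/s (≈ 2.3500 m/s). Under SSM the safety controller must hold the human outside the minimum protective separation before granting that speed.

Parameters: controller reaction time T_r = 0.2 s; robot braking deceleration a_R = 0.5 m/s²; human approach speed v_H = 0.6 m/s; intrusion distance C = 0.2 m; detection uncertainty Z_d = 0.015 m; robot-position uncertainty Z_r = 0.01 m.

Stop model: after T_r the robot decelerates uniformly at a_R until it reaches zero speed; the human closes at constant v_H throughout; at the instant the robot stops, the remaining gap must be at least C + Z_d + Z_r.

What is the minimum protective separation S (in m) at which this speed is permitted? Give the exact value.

stop time T_s = (47/20)/(1/2) = 4.7000 s
robot covers v_R·T_r = 2.3500·0.2000 = 0.4700 m before braking
braking distance = 2.3500²/(2·0.5000) = 5.5225 m
person approaches 0.6000·(0.2000+4.7000) = 2.9400 m
margins: 0.2000+0.0150+0.0100 = 0.2250 m
S_min ≈ 0.4700+5.5225+2.9400+0.2250  ⇒  S_min = 3663/400 m

S_min = 3663/400 m = 9.1575 m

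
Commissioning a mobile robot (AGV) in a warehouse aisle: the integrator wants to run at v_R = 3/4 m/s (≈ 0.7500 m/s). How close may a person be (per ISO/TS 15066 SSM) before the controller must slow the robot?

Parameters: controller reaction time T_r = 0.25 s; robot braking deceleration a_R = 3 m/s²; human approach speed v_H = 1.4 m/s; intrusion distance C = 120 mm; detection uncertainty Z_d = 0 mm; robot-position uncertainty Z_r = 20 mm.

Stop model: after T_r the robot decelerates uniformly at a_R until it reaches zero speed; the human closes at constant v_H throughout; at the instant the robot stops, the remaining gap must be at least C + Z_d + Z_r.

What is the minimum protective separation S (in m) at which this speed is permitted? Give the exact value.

S_min = 897/800 m = 1.1213 m

braking lasts T_s = (3/4)/3 = 0.2500 s
robot covers v_R·T_r = 0.7500·0.2500 = 0.1875 m before braking
robot under decel: 0.7500²/(2·3.0000) = 0.0938 m
human over T_r+T_s: 1.4000·(0.2500+0.2500) = 0.7000 m
C+Z_d+Z_r = 0.1200+0.0000+0.0200 = 0.1400 m
S_min ≈ 0.1875+0.0938+0.7000+0.1400  ⇒  S_min = 897/800 m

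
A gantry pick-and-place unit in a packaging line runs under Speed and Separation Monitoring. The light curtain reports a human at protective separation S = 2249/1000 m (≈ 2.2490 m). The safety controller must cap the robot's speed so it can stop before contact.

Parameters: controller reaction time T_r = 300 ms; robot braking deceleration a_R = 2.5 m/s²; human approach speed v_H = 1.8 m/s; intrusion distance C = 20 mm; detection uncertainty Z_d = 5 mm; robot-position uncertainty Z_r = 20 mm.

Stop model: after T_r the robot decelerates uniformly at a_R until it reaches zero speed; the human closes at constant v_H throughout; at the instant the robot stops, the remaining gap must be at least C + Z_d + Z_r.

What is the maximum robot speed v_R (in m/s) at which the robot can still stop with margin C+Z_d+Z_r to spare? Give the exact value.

quadratic (1/5)·v² + (51/50)·v + (-208/125) = 0
  disc = (51/50)² − 4·(1/5)·(-208/125) = 5929/2500 ; √disc = 77/50
  v_R = (−(51/50) + 77/50) / (2·(1/5)) = 13/10 m/s
check:
T_s = v_R/a_R = (13/10)/(5/2) = 0.5200 s
robot covers v_R·T_r = 1.3000·0.3000 = 0.3900 m before braking
robot covers 1.3000·0.5200 − ½·2.5000·0.5200² = 0.3380 m while stopping
human over T_r+T_s: 1.8000·(0.3000+0.5200) = 1.4760 m
margins: 0.0200+0.0050+0.0200 = 0.0450 m
sum ≈ 0.3900+0.3380+1.4760+0.0450 ≈ 2.2490 m = S ✓

v_R_max = 13/10 m/s = 1.3000 m/s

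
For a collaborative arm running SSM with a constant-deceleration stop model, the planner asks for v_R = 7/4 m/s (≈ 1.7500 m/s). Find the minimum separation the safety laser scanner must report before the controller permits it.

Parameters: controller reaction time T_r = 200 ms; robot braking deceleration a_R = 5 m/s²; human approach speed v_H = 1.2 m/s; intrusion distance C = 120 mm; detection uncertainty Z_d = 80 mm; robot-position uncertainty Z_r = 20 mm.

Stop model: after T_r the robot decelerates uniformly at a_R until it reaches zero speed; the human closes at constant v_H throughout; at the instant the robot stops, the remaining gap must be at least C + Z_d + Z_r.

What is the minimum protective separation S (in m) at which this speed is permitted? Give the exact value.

braking lasts T_s = (7/4)/5 = 0.3500 s
reaction-phase robot travel = 1.7500·0.2000 = 0.3500 m
braking distance = 1.7500²/(2·5.0000) = 0.3063 m
human closes 1.2000·0.5500 = 0.6600 m
C+Z_d+Z_r = 0.1200+0.0800+0.0200 = 0.2200 m
S_min ≈ 0.3500+0.3063+0.6600+0.2200  ⇒  S_min = 1229/800 m

S_min = 1229/800 m = 1.5362 m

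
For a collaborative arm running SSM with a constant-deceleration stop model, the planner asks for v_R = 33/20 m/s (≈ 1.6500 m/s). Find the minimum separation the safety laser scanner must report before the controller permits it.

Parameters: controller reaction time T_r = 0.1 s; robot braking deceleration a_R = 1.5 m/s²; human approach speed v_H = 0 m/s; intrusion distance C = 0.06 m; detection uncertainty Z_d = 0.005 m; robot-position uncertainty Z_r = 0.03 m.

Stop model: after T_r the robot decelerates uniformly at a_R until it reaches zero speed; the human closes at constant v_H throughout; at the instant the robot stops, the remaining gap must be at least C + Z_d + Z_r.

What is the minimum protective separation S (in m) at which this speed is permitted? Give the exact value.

S_min = 467/400 m = 1.1675 m

stop time T_s = (33/20)/(3/2) = 1.1000 s
robot in T_r: 1.6500·0.1000 = 0.1650 m
robot under decel: 1.6500²/(2·1.5000) = 0.9075 m
human over T_r+T_s: 0.0000·(0.1000+1.1000) = 0.0000 m
residual clearance needed = 0.0600+0.0050+0.0300 = 0.0950 m
S_min ≈ 0.1650+0.9075+0.0000+0.0950  ⇒  S_min = 467/400 m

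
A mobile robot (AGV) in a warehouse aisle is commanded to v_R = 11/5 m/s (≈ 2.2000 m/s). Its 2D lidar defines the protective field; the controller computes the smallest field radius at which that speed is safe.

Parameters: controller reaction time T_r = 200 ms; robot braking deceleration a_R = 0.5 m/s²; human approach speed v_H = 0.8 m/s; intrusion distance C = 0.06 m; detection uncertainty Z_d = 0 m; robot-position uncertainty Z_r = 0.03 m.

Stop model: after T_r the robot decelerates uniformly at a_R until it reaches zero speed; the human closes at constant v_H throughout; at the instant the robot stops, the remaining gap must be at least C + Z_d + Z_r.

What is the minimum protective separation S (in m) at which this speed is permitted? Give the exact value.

braking lasts T_s = (11/5)/(1/2) = 4.4000 s
robot covers v_R·T_r = 2.2000·0.2000 = 0.4400 m before braking
robot covers 2.2000·4.4000 − ½·0.5000·4.4000² = 4.8400 m while stopping
human closes 0.8000·4.6000 = 3.6800 m
margins: 0.0600+0.0000+0.0300 = 0.0900 m
S_min ≈ 0.4400+4.8400+3.6800+0.0900  ⇒  S_min = 181/20 m

S_min = 181/20 m = 9.0500 m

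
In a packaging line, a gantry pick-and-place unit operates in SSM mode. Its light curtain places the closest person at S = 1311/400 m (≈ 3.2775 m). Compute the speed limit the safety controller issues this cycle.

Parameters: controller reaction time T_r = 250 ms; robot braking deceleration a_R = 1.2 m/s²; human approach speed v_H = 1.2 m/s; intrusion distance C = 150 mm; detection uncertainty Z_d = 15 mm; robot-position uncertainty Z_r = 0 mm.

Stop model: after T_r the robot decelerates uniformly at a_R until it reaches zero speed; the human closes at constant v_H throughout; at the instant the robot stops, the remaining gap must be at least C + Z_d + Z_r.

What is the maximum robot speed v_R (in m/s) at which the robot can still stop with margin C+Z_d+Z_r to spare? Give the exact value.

quadratic (5/12)·v² + (5/4)·v + (-45/16) = 0
  disc = (5/4)² − 4·(5/12)·(-45/16) = 25/4 ; √disc = 5/2
  v_R = (−(5/4) + 5/2) / (2·(5/12)) = 3/2 m/s
check:
stop time T_s = (3/2)/(6/5) = 1.2500 s
robot in T_r: 1.5000·0.2500 = 0.3750 m
braking distance = 1.5000²/(2·1.2000) = 0.9375 m
person approaches 1.2000·(0.2500+1.2500) = 1.8000 m
margins: 0.1500+0.0150+0.0000 = 0.1650 m
sum ≈ 0.3750+0.9375+1.8000+0.1650 ≈ 3.2775 m = S ✓

v_R_max = 3/2 m/s = 1.5000 m/s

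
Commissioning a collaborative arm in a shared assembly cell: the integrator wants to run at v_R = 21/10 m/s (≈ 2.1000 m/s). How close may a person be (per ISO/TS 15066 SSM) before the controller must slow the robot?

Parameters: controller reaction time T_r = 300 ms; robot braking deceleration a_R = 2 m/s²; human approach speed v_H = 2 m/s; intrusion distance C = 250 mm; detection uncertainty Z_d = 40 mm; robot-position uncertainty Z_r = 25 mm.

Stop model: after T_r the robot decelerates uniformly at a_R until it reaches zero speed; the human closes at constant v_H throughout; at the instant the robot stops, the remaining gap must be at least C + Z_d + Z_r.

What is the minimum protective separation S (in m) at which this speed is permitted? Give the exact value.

S_min = 1899/400 m = 4.7475 m

stop time T_s = (21/10)/2 = 1.0500 s
robot in T_r: 2.1000·0.3000 = 0.6300 m
braking distance = 2.1000²/(2·2.0000) = 1.1025 m
human over T_r+T_s: 2.0000·(0.3000+1.0500) = 2.7000 m
margins: 0.2500+0.0400+0.0250 = 0.3150 m
S_min ≈ 0.6300+1.1025+2.7000+0.3150  ⇒  S_min = 1899/400 m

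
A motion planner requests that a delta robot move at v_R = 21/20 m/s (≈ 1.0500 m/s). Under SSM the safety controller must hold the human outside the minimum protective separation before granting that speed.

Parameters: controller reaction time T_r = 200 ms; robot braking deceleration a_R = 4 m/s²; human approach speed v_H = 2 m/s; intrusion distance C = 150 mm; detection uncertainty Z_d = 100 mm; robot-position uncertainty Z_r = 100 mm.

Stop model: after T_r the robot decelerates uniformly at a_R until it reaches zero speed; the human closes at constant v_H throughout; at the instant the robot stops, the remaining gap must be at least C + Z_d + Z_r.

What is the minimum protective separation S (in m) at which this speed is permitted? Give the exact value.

braking lasts T_s = (21/20)/4 = 0.2625 s
robot covers v_R·T_r = 1.0500·0.2000 = 0.2100 m before braking
robot under decel: 1.0500²/(2·4.0000) = 0.1378 m
person approaches 2.0000·(0.2000+0.2625) = 0.9250 m
C+Z_d+Z_r = 0.1500+0.1000+0.1000 = 0.3500 m
S_min ≈ 0.2100+0.1378+0.9250+0.3500  ⇒  S_min = 5193/3200 m

S_min = 5193/3200 m = 1.6228 m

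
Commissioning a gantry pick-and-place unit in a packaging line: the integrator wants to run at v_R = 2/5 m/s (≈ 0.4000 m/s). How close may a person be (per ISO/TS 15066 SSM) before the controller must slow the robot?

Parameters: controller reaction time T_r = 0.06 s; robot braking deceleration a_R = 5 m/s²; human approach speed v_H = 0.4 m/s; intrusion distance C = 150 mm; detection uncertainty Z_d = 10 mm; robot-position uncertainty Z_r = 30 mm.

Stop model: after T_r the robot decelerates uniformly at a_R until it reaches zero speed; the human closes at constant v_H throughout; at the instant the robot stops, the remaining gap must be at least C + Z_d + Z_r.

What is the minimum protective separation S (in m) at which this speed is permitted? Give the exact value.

S_min = 143/500 m = 0.2860 m

stop time T_s = (2/5)/5 = 0.0800 s
robot in T_r: 0.4000·0.0600 = 0.0240 m
robot covers 0.4000·0.0800 − ½·5.0000·0.0800² = 0.0160 m while stopping
human over T_r+T_s: 0.4000·(0.0600+0.0800) = 0.0560 m
residual clearance needed = 0.1500+0.0100+0.0300 = 0.1900 m
S_min ≈ 0.0240+0.0160+0.0560+0.1900  ⇒  S_min = 143/500 m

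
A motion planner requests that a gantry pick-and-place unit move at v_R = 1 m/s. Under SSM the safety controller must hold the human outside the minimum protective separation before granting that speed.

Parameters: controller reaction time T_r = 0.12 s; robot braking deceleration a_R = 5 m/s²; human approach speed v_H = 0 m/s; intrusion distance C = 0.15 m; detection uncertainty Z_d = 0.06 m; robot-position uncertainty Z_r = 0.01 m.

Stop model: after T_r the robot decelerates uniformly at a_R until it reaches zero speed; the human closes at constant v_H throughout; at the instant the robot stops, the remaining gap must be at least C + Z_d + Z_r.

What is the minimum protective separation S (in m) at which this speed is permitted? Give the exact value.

S_min = 11/25 m = 0.4400 m

braking lasts T_s = 1/5 = 0.2000 s
robot covers v_R·T_r = 1.0000·0.1200 = 0.1200 m before braking
braking distance = 1.0000²/(2·5.0000) = 0.1000 m
person approaches 0.0000·(0.1200+0.2000) = 0.0000 m
margins: 0.1500+0.0600+0.0100 = 0.2200 m
S_min ≈ 0.1200+0.1000+0.0000+0.2200  ⇒  S_min = 11/25 m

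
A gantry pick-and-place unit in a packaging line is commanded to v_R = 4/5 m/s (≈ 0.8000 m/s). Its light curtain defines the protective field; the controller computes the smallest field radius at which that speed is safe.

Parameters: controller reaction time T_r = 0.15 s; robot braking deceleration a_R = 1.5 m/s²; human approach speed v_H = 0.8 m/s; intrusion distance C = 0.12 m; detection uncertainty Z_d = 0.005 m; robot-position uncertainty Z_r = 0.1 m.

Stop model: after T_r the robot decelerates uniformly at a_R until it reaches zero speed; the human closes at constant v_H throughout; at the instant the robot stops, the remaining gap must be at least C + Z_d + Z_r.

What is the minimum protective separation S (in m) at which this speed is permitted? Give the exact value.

S_min = 221/200 m = 1.1050 m

stop time T_s = (4/5)/(3/2) = 0.5333 s
robot covers v_R·T_r = 0.8000·0.1500 = 0.1200 m before braking
robot under decel: 0.8000²/(2·1.5000) = 0.2133 m
human closes 0.8000·0.6833 = 0.5467 m
C+Z_d+Z_r = 0.1200+0.0050+0.1000 = 0.2250 m
S_min ≈ 0.1200+0.2133+0.5467+0.2250  ⇒  S_min = 221/200 m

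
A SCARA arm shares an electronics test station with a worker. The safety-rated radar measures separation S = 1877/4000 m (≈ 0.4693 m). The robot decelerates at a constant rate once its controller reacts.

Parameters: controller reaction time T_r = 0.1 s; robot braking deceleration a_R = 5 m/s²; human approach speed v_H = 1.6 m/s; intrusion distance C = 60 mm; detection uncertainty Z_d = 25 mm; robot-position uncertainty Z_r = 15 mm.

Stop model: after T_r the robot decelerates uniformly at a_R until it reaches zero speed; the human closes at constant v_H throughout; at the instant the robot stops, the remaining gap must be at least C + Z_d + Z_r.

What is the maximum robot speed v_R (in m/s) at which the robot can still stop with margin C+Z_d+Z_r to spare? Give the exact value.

collect terms ⇒ (1/10)·v_R² + (21/50)·v_R + (-837/4000) = 0
  disc = (21/50)² − 4·(1/10)·(-837/4000) = 2601/10000 ; √disc = 51/100
  v_R = (−(21/50) + 51/100) / (2·(1/10)) = 9/20 m/s
check:
T_s = v_R/a_R = (9/20)/5 = 0.0900 s
reaction-phase robot travel = 0.4500·0.1000 = 0.0450 m
braking distance = 0.4500²/(2·5.0000) = 0.0203 m
human closes 1.6000·0.1900 = 0.3040 m
margins: 0.0600+0.0250+0.0150 = 0.1000 m
sum ≈ 0.0450+0.0203+0.3040+0.1000 ≈ 0.4693 m = S ✓

v_R_max = 9/20 m/s = 0.4500 m/s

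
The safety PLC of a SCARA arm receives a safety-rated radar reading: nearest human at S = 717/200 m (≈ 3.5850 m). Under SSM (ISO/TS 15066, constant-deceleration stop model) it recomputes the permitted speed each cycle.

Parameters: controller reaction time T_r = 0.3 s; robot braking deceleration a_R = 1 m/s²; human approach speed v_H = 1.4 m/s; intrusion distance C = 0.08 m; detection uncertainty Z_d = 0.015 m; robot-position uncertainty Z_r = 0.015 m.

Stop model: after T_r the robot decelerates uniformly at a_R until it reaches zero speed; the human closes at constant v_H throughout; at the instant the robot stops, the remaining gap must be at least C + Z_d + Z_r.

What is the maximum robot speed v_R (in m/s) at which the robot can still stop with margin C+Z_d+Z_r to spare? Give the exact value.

v_R_max = 13/10 m/s = 1.3000 m/s

collect terms ⇒ (1/2)·v_R² + (17/10)·v_R + (-611/200) = 0
  disc = (17/10)² − 4·(1/2)·(-611/200) = 9 ; √disc = 3
  v_R = (−(17/10) + 3) / (2·(1/2)) = 13/10 m/s
check:
braking lasts T_s = (13/10)/1 = 1.3000 s
reaction-phase robot travel = 1.3000·0.3000 = 0.3900 m
braking distance = 1.3000²/(2·1.0000) = 0.8450 m
person approaches 1.4000·(0.3000+1.3000) = 2.2400 m
residual clearance needed = 0.0800+0.0150+0.0150 = 0.1100 m
sum ≈ 0.3900+0.8450+2.2400+0.1100 ≈ 3.5850 m = S ✓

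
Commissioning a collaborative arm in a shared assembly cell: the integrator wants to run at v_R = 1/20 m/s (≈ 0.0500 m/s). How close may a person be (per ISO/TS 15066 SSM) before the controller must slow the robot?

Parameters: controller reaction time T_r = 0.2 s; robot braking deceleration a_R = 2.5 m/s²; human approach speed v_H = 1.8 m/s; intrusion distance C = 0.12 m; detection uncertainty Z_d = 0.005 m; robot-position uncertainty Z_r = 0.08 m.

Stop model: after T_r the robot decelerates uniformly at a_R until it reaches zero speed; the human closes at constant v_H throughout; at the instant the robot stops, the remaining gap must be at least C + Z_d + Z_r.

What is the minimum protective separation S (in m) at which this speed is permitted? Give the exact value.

S_min = 1223/2000 m = 0.6115 m

braking lasts T_s = (1/20)/(5/2) = 0.0200 s
robot covers v_R·T_r = 0.0500·0.2000 = 0.0100 m before braking
robot under decel: 0.0500²/(2·2.5000) = 0.0005 m
human closes 1.8000·0.2200 = 0.3960 m
residual clearance needed = 0.1200+0.0050+0.0800 = 0.2050 m
S_min ≈ 0.0100+0.0005+0.3960+0.2050  ⇒  S_min = 1223/2000 m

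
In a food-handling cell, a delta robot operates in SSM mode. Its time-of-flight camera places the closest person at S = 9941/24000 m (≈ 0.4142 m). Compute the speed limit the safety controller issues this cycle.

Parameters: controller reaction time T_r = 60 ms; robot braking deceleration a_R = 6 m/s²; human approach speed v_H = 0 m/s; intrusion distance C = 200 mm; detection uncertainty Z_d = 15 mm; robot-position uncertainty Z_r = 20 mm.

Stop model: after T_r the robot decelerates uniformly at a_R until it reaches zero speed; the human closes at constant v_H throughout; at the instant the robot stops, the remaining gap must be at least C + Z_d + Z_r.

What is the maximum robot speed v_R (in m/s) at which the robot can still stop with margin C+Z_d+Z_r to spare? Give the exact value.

quadratic (1/12)·v² + (3/50)·v + (-4301/24000) = 0
  disc = (3/50)² − 4·(1/12)·(-4301/24000) = 22801/360000 ; √disc = 151/600
  v_R = (−(3/50) + 151/600) / (2·(1/12)) = 23/20 m/s
check:
stop time T_s = (23/20)/6 = 0.1917 s
robot in T_r: 1.1500·0.0600 = 0.0690 m
braking distance = 1.1500²/(2·6.0000) = 0.1102 m
person approaches 0.0000·(0.0600+0.1917) = 0.0000 m
margins: 0.2000+0.0150+0.0200 = 0.2350 m
sum ≈ 0.0690+0.1102+0.0000+0.2350 ≈ 0.4142 m = S ✓

v_R_max = 23/20 m/s = 1.1500 m/s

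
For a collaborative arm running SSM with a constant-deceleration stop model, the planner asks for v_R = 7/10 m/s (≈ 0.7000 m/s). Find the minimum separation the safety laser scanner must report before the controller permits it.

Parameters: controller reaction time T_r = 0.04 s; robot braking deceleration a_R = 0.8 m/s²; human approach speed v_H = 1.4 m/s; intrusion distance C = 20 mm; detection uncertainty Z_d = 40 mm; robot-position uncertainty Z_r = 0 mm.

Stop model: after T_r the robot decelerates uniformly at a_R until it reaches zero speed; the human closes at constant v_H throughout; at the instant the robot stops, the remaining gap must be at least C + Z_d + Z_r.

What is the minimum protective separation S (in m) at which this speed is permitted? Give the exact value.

S_min = 6701/4000 m = 1.6752 m

stop time T_s = (7/10)/(4/5) = 0.8750 s
robot in T_r: 0.7000·0.0400 = 0.0280 m
robot covers 0.7000·0.8750 − ½·0.8000·0.8750² = 0.3063 m while stopping
human closes 1.4000·0.9150 = 1.2810 m
margins: 0.0200+0.0400+0.0000 = 0.0600 m
S_min ≈ 0.0280+0.3063+1.2810+0.0600  ⇒  S_min = 6701/4000 m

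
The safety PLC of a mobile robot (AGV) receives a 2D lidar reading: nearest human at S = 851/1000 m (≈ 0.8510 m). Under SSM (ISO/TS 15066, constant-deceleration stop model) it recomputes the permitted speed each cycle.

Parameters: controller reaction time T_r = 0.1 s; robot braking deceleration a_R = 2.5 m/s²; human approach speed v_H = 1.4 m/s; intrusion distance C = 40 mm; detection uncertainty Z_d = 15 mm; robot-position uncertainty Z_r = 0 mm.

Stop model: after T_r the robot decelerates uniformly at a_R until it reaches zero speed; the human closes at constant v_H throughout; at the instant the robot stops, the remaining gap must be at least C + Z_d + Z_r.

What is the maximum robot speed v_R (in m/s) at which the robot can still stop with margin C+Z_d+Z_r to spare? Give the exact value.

collect terms ⇒ (1/5)·v_R² + (33/50)·v_R + (-82/125) = 0
  disc = (33/50)² − 4·(1/5)·(-82/125) = 2401/2500 ; √disc = 49/50
  v_R = (−(33/50) + 49/50) / (2·(1/5)) = 4/5 m/s
check:
stop time T_s = (4/5)/(5/2) = 0.3200 s
robot covers v_R·T_r = 0.8000·0.1000 = 0.0800 m before braking
robot under decel: 0.8000²/(2·2.5000) = 0.1280 m
human closes 1.4000·0.4200 = 0.5880 m
margins: 0.0400+0.0150+0.0000 = 0.0550 m
sum ≈ 0.0800+0.1280+0.5880+0.0550 ≈ 0.8510 m = S ✓

v_R_max = 4/5 m/s = 0.8000 m/s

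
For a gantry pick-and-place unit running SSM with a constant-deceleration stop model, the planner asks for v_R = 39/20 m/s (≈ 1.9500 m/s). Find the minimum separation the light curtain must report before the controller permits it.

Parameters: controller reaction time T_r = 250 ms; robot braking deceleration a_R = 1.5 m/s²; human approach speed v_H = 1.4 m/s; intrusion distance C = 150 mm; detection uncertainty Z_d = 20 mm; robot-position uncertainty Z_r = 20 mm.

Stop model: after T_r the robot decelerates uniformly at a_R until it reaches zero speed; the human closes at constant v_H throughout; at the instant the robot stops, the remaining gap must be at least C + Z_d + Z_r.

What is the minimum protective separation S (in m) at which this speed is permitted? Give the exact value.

S_min = 823/200 m = 4.1150 m

braking lasts T_s = (39/20)/(3/2) = 1.3000 s
reaction-phase robot travel = 1.9500·0.2500 = 0.4875 m
robot covers 1.9500·1.3000 − ½·1.5000·1.3000² = 1.2675 m while stopping
human closes 1.4000·1.5500 = 2.1700 m
residual clearance needed = 0.1500+0.0200+0.0200 = 0.1900 m
S_min ≈ 0.4875+1.2675+2.1700+0.1900  ⇒  S_min = 823/200 m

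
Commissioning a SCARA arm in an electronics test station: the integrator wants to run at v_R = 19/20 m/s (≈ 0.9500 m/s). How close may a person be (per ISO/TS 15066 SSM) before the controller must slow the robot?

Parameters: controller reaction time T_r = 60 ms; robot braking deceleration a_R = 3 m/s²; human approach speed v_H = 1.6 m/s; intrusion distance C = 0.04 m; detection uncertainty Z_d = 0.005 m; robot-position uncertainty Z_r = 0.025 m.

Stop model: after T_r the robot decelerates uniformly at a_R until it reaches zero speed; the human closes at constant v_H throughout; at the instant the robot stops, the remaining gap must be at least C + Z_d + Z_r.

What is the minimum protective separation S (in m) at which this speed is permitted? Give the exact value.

S_min = 10561/12000 m = 0.8801 m

stop time T_s = (19/20)/3 = 0.3167 s
robot in T_r: 0.9500·0.0600 = 0.0570 m
braking distance = 0.9500²/(2·3.0000) = 0.1504 m
person approaches 1.6000·(0.0600+0.3167) = 0.6027 m
residual clearance needed = 0.0400+0.0050+0.0250 = 0.0700 m
S_min ≈ 0.0570+0.1504+0.6027+0.0700  ⇒  S_min = 10561/12000 m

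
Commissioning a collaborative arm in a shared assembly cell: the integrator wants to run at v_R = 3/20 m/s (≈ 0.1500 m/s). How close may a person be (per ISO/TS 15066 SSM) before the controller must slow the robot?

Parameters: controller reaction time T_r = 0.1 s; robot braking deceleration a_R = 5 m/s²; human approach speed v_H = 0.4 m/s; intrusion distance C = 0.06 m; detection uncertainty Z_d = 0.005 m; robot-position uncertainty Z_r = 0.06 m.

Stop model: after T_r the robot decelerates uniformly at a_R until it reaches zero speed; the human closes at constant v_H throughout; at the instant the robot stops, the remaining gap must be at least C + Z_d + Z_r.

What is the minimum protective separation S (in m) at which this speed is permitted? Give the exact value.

S_min = 777/4000 m = 0.1943 m

braking lasts T_s = (3/20)/5 = 0.0300 s
robot covers v_R·T_r = 0.1500·0.1000 = 0.0150 m before braking
braking distance = 0.1500²/(2·5.0000) = 0.0022 m
human closes 0.4000·0.1300 = 0.0520 m
margins: 0.0600+0.0050+0.0600 = 0.1250 m
S_min ≈ 0.0150+0.0022+0.0520+0.1250  ⇒  S_min = 777/4000 m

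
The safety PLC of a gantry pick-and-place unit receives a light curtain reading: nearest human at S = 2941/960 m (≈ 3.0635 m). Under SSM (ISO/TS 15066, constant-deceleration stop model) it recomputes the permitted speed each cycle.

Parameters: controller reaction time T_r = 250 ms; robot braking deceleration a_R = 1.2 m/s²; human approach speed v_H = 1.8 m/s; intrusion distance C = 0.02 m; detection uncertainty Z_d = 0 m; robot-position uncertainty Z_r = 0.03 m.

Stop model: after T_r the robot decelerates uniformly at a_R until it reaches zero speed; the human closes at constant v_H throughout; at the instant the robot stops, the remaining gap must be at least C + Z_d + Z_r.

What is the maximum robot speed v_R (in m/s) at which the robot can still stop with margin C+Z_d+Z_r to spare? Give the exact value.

quadratic (5/12)·v² + (7/4)·v + (-2461/960) = 0
  disc = (7/4)² − 4·(5/12)·(-2461/960) = 4225/576 ; √disc = 65/24
  v_R = (−(7/4) + 65/24) / (2·(5/12)) = 23/20 m/s
check:
T_s = v_R/a_R = (23/20)/(6/5) = 0.9583 s
reaction-phase robot travel = 1.1500·0.2500 = 0.2875 m
robot covers 1.1500·0.9583 − ½·1.2000·0.9583² = 0.5510 m while stopping
human closes 1.8000·1.2083 = 2.1750 m
residual clearance needed = 0.0200+0.0000+0.0300 = 0.0500 m
sum ≈ 0.2875+0.5510+2.1750+0.0500 ≈ 3.0635 m = S ✓

v_R_max = 23/20 m/s = 1.1500 m/s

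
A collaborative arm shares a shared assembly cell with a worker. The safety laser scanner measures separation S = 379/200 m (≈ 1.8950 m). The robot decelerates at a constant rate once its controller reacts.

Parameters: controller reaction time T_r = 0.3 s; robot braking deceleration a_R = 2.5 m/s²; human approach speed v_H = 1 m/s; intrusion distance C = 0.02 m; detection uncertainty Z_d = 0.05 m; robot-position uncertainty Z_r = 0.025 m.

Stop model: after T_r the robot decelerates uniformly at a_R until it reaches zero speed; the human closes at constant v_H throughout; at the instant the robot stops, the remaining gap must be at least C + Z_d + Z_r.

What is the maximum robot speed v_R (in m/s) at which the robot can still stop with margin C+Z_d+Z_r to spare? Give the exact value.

quadratic (1/5)·v² + (7/10)·v + (-3/2) = 0
  disc = (7/10)² − 4·(1/5)·(-3/2) = 169/100 ; √disc = 13/10
  v_R = (−(7/10) + 13/10) / (2·(1/5)) = 3/2 m/s
check:
stop time T_s = (3/2)/(5/2) = 0.6000 s
reaction-phase robot travel = 1.5000·0.3000 = 0.4500 m
braking distance = 1.5000²/(2·2.5000) = 0.4500 m
person approaches 1.0000·(0.3000+0.6000) = 0.9000 m
residual clearance needed = 0.0200+0.0500+0.0250 = 0.0950 m
sum ≈ 0.4500+0.4500+0.9000+0.0950 ≈ 1.8950 m = S ✓

v_R_max = 3/2 m/s = 1.5000 m/s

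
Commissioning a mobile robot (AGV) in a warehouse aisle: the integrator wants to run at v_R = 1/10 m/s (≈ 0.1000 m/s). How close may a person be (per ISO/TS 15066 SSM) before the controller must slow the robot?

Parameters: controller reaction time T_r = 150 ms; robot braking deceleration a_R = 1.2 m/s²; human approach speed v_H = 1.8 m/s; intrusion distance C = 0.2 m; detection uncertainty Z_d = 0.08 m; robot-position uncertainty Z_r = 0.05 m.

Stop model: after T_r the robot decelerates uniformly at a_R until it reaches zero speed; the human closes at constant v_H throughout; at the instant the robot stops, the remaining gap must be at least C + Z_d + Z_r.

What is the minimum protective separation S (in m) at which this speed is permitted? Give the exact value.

T_s = v_R/a_R = (1/10)/(6/5) = 0.0833 s
robot covers v_R·T_r = 0.1000·0.1500 = 0.0150 m before braking
robot covers 0.1000·0.0833 − ½·1.2000·0.0833² = 0.0042 m while stopping
person approaches 1.8000·(0.1500+0.0833) = 0.4200 m
margins: 0.2000+0.0800+0.0500 = 0.3300 m
S_min ≈ 0.0150+0.0042+0.4200+0.3300  ⇒  S_min = 923/1200 m

S_min = 923/1200 m = 0.7692 m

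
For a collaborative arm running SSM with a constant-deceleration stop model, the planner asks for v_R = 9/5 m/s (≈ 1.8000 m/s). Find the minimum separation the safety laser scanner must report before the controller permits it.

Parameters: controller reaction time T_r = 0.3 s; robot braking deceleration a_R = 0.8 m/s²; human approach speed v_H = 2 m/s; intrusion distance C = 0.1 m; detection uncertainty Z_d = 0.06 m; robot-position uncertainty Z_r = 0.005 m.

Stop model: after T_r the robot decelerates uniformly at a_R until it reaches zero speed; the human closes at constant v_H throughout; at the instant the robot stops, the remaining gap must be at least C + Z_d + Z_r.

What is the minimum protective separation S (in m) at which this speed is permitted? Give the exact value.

T_s = v_R/a_R = (9/5)/(4/5) = 2.2500 s
robot covers v_R·T_r = 1.8000·0.3000 = 0.5400 m before braking
robot covers 1.8000·2.2500 − ½·0.8000·2.2500² = 2.0250 m while stopping
human over T_r+T_s: 2.0000·(0.3000+2.2500) = 5.1000 m
residual clearance needed = 0.1000+0.0600+0.0050 = 0.1650 m
S_min ≈ 0.5400+2.0250+5.1000+0.1650  ⇒  S_min = 783/100 m

S_min = 783/100 m = 7.8300 m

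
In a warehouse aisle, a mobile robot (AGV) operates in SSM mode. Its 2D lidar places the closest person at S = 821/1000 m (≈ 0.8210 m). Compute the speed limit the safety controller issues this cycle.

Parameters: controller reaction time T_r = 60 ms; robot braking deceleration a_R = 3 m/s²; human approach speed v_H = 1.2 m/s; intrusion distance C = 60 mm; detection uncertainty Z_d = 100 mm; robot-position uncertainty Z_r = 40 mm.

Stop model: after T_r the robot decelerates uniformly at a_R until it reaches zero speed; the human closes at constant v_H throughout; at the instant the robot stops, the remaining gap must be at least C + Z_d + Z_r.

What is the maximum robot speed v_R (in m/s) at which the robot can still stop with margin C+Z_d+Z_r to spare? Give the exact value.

v_R_max = 9/10 m/s = 0.9000 m/s

at the boundary: (1/6)·v² + (23/50)·v + (-549/1000) = 0
  disc = (23/50)² − 4·(1/6)·(-549/1000) = 361/625 ; √disc = 19/25
  v_R = (−(23/50) + 19/25) / (2·(1/6)) = 9/10 m/s
check:
T_s = v_R/a_R = (9/10)/3 = 0.3000 s
robot covers v_R·T_r = 0.9000·0.0600 = 0.0540 m before braking
robot covers 0.9000·0.3000 − ½·3.0000·0.3000² = 0.1350 m while stopping
person approaches 1.2000·(0.0600+0.3000) = 0.4320 m
margins: 0.0600+0.1000+0.0400 = 0.2000 m
sum ≈ 0.0540+0.1350+0.4320+0.2000 ≈ 0.8210 m = S ✓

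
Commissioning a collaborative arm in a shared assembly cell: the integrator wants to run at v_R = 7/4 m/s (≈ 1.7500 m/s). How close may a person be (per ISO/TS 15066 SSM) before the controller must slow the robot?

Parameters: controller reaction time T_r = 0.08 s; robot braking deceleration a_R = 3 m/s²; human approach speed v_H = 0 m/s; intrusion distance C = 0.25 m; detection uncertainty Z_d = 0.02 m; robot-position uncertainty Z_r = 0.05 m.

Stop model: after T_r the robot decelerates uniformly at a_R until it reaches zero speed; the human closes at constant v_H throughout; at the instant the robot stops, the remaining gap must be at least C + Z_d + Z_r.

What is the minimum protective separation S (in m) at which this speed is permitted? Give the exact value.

stop time T_s = (7/4)/3 = 0.5833 s
reaction-phase robot travel = 1.7500·0.0800 = 0.1400 m
robot covers 1.7500·0.5833 − ½·3.0000·0.5833² = 0.5104 m while stopping
person approaches 0.0000·(0.0800+0.5833) = 0.0000 m
margins: 0.2500+0.0200+0.0500 = 0.3200 m
S_min ≈ 0.1400+0.5104+0.0000+0.3200  ⇒  S_min = 2329/2400 m

S_min = 2329/2400 m = 0.9704 m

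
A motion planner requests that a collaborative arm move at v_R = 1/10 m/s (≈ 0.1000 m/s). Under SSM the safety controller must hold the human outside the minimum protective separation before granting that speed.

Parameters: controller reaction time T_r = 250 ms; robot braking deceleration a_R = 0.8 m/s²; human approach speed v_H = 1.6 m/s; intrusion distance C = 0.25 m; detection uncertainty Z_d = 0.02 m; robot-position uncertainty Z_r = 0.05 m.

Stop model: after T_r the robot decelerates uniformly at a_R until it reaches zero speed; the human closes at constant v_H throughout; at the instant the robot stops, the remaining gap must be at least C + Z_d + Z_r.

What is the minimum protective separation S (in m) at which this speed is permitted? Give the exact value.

S_min = 761/800 m = 0.9513 m

stop time T_s = (1/10)/(4/5) = 0.1250 s
reaction-phase robot travel = 0.1000·0.2500 = 0.0250 m
robot covers 0.1000·0.1250 − ½·0.8000·0.1250² = 0.0063 m while stopping
human over T_r+T_s: 1.6000·(0.2500+0.1250) = 0.6000 m
C+Z_d+Z_r = 0.2500+0.0200+0.0500 = 0.3200 m
S_min ≈ 0.0250+0.0063+0.6000+0.3200  ⇒  S_min = 761/800 m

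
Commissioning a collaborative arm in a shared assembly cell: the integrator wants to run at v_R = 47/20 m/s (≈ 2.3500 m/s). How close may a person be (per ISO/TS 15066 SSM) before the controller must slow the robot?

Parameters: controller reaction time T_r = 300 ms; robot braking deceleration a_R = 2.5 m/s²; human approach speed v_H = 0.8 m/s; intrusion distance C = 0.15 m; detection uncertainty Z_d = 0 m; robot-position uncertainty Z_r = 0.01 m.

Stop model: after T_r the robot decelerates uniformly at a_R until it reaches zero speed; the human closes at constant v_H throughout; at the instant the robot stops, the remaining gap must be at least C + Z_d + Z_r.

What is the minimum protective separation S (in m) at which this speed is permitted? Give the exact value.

S_min = 5923/2000 m = 2.9615 m

T_s = v_R/a_R = (47/20)/(5/2) = 0.9400 s
robot covers v_R·T_r = 2.3500·0.3000 = 0.7050 m before braking
robot under decel: 2.3500²/(2·2.5000) = 1.1045 m
person approaches 0.8000·(0.3000+0.9400) = 0.9920 m
margins: 0.1500+0.0000+0.0100 = 0.1600 m
S_min ≈ 0.7050+1.1045+0.9920+0.1600  ⇒  S_min = 5923/2000 m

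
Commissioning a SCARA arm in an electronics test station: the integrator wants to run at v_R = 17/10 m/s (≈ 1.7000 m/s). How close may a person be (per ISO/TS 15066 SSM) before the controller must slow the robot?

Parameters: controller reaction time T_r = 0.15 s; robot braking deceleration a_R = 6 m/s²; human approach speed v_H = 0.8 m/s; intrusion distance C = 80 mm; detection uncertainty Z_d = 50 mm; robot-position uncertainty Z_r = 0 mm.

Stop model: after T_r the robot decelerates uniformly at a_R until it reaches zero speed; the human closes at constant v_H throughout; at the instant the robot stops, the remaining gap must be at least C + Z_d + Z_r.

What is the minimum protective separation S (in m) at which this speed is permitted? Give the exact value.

braking lasts T_s = (17/10)/6 = 0.2833 s
reaction-phase robot travel = 1.7000·0.1500 = 0.2550 m
braking distance = 1.7000²/(2·6.0000) = 0.2408 m
human closes 0.8000·0.4333 = 0.3467 m
C+Z_d+Z_r = 0.0800+0.0500+0.0000 = 0.1300 m
S_min ≈ 0.2550+0.2408+0.3467+0.1300  ⇒  S_min = 389/400 m

S_min = 389/400 m = 0.9725 m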